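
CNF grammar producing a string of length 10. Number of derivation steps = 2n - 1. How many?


Chomsky Normal Form derivation:
String length n = 10
Each step either:
  - Splits a nonterminal into two (n-1 such steps)
  - Converts a nonterminal to terminal (n such steps)
Total = (n-1) + n = 2n - 1
= 2(10) - 1
= 20 - 1
= 19

19


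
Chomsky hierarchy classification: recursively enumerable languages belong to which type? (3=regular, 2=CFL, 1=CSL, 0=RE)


Chomsky hierarchy levels:
  Type 3: Regular (DFA/NFA/regex)
  Type 2: Context-free (PDA)
  Type 1: Context-sensitive
  Type 0: Recursively enumerable (TM)
'recursively enumerable' corresponds to Type 0

0


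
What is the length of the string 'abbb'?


String: 'abbb'
Counting characters:
  'a' appears 1 time(s)
  'b' appears 3 time(s)
Total length = 1 + 3 = 4

4


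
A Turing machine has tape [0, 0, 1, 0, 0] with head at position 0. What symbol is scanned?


Tape: [0, 0, 1, 0, 0]
Positions: 0 1 2 3 4
Values:    0 0 1 0 0
Head at position 0
tape[0] = 0

0


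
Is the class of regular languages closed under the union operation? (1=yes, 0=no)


Regular languages are closed under:
- Union (DFA product construction)
- Intersection (DFA product construction)
- Complement (swap accept/reject states)
- Concatenation (NFA construction)
- Kleene star (NFA construction)
union is in this list
Therefore: closed

1


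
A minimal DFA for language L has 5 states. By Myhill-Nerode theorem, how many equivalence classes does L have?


Myhill-Nerode theorem:
Number of equivalence classes = number of states in minimal DFA
Minimal DFA states = 5
Therefore equivalence classes = 5

5


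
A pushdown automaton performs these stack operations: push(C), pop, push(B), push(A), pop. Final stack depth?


Tracing stack operations:
  push(C) -> stack = [C], depth=1
  pop -> removed C, stack = [], depth=0
  push(B) -> stack = [B], depth=1
  push(A) -> stack = [B,A], depth=2
  pop -> removed A, stack = [B], depth=1
Final depth = 1

1


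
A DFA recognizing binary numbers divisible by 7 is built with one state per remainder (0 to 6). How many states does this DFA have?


Divisibility by 7 is tracked via the remainder mod 7: 0, 1, ..., 6
The construction assigns one state to each remainder
Number of remainders = 7

7


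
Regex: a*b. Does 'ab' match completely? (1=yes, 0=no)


Pattern: a*b
String: 'ab'
Pattern requires: zero or more 'a's followed by exactly one 'b'
Found 1 leading 'a's
Remaining: 'b'
Remaining is exactly 'b' -> match
Result: 1

1


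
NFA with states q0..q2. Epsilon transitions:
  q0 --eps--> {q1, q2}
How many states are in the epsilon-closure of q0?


Starting from q0
Initialize closure = {q0}
Follow epsilon from q0 -> add q1
Follow epsilon from q0 -> add q2
Final closure: {q0, q1, q2}
Size = 3

3


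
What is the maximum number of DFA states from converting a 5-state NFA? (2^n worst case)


NFA has 5 states
Subset construction: each DFA state = subset of NFA states
Maximum subsets = 2^5
2^5 = 32

32


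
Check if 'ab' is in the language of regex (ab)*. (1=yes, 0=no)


Pattern: (ab)*
String: 'ab'
Pattern requires: zero or more repetitions of 'ab'
Pairs: ['ab']
All pairs are 'ab'? Yes
Result: 1

1


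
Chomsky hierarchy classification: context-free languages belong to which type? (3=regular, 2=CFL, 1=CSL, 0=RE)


Chomsky hierarchy levels:
  Type 3: Regular (DFA/NFA/regex)
  Type 2: Context-free (PDA)
  Type 1: Context-sensitive
  Type 0: Recursively enumerable (TM)
'context-free' corresponds to Type 2

2


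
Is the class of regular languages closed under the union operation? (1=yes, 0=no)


Regular languages are closed under:
- Union (DFA product construction)
- Intersection (DFA product construction)
- Complement (swap accept/reject states)
- Concatenation (NFA construction)
- Kleene star (NFA construction)
union is in this list
Therefore: closed

1


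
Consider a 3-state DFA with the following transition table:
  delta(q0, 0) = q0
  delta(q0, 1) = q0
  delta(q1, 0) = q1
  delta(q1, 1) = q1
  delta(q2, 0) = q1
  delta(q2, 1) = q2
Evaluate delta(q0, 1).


Looking up transition function:
delta(q0, 1) in the table
Row: q0, Column: 1
Result: q0

q0


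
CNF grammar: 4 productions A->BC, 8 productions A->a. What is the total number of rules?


CNF allows two rule forms:
  A -> BC (binary): 4 rules
  A -> a (terminal): 8 rules
Total = 4 + 8 = 12

12


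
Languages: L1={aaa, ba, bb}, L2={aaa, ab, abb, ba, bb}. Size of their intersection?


L1 = {aaa, ba, bb}
L2 = {aaa, ab, abb, ba, bb}
Checking each string in L1 against L2:
  'aaa': in L2? Yes
  'ba': in L2? Yes
  'bb': in L2? Yes
Intersection = {aaa, ba, bb}
|L1 ∩ L2| = 3

3


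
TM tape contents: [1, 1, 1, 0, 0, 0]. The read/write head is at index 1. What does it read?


Tape: [1, 1, 1, 0, 0, 0]
Positions: 0 1 2 3 4 5
Values:    1 1 1 0 0 0
Head at position 1
tape[1] = 1

1


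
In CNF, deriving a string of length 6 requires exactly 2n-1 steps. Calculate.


Chomsky Normal Form derivation:
String length n = 6
Each step either:
  - Splits a nonterminal into two (n-1 such steps)
  - Converts a nonterminal to terminal (n such steps)
Total = (n-1) + n = 2n - 1
= 2(6) - 1
= 12 - 1
= 11

11


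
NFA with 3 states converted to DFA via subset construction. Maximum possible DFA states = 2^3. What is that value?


NFA has 3 states
Subset construction: each DFA state = subset of NFA states
Maximum subsets = 2^3
2^3 = 8

8


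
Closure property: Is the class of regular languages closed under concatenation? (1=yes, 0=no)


Regular languages are closed under all standard operations:
- Union: Yes (product construction)
- Intersection: Yes (product construction)
- Complement: Yes (swap accept/reject)
- Concatenation: Yes (NFA construction)
Operation: concatenation -> Closed

1


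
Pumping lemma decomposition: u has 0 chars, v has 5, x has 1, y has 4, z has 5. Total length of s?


|s| = |u| + |v| + |x| + |y| + |z|
= 0 + 5 + 1 + 4 + 5
= 5 + 1 + 9
= 6 + 9
= 15

15


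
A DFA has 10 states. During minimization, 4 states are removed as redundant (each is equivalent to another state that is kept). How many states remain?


Original DFA: 10 states
Redundant states removed: 4
Minimized states = original - removed
= 10 - 4
= 6

6


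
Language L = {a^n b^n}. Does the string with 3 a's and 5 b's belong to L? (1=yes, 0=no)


Language requires equal numbers of a's and b's
PDA pushes for each 'a', pops for each 'b'
Number of a's = 3
Number of b's = 5
3 != 5 -> Reject

0


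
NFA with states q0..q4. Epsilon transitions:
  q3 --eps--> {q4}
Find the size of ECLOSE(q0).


Starting from q0
Initialize closure = {q0}
q0 has no outgoing epsilon transitions -> nothing to add
Final closure: {q0}
Size = 1

1


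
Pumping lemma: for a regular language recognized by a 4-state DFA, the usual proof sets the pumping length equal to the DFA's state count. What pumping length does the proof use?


Pumping lemma for regular languages (standard proof):
Take p = |Q|, the number of DFA states.
Any string of length >= |Q| passes through |Q|+1 states while reading its first |Q| symbols,
so by pigeonhole some state repeats, giving the loop that can be pumped.
Here |Q| = 4
Therefore the proof uses p = 4

4


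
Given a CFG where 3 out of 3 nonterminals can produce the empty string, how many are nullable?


Nonterminals: {S, A, B}
A nonterminal is nullable if it can derive epsilon
Counting nullable nonterminals: 3
Total nullable = 3

3


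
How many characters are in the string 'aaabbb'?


String: 'aaabbb'
Counting characters:
  'a' appears 3 time(s)
  'b' appears 3 time(s)
Total length = 3 + 3 = 6

6


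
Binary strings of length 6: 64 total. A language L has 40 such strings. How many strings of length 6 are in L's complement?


Alphabet: {0,1}
String length: 6
Total strings of length 6 = 2^6 = 64
Strings in L = 40
Complement = total - |L|
= 64 - 40
= 24

24


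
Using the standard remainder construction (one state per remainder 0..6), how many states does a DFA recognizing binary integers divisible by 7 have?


Divisibility by 7 is tracked via the remainder mod 7: 0, 1, ..., 6
The construction assigns one state to each remainder
Number of remainders = 7

7


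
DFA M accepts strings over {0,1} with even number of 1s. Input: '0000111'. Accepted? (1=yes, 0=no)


DFA has 2 states: q_even (start, accept=yes) and q_odd
Processing string '0000111' character by character:
  Position 0: read '0', 1-count=0 -> q_even (no change)
  Position 1: read '0', 1-count=0 -> q_even (no change)
  Position 2: read '0', 1-count=0 -> q_even (no change)
  Position 3: read '0', 1-count=0 -> q_even (no change)
  Position 4: read '1', 1-count=1 -> q_odd
  Position 5: read '1', 1-count=2 -> q_even
  Position 6: read '1', 1-count=3 -> q_odd
Final state: q_odd, total 1s = 3 (odd); the DFA requires an even count -> reject

0


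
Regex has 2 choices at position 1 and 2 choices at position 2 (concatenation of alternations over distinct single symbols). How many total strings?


First group: 2 alternatives
Second group: 2 alternatives
Concatenation: each choice from group 1 pairs with each from group 2
Total = 2 x 2 = 4

4


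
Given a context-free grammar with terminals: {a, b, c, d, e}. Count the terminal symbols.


Terminal symbols: a, b, c, d, e
Counting each: a (#1), b (#2), c (#3), d (#4), e (#5)
Total = 5

5


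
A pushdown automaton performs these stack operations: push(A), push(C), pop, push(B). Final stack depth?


Tracing stack operations:
  push(A) -> stack = [A], depth=1
  push(C) -> stack = [A,C], depth=2
  pop -> removed C, stack = [A], depth=1
  push(B) -> stack = [A,B], depth=2
Final depth = 2

2


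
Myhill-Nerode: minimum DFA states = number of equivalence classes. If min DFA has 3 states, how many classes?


Myhill-Nerode theorem:
Number of equivalence classes = number of states in minimal DFA
Minimal DFA states = 3
Therefore equivalence classes = 3

3


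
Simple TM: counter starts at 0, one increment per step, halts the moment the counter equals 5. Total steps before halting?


Counter starts at 0. Counting sequence:
  Step 1: counter = 1
  Step 2: counter = 2
  Step 3: counter = 3
  Step 4: counter = 4
  Step 5: counter = 5
Counter reached 5 -> halt
Total steps = 5

5


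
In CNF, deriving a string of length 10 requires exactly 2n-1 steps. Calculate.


Chomsky Normal Form derivation:
String length n = 10
Each step either:
  - Splits a nonterminal into two (n-1 such steps)
  - Converts a nonterminal to terminal (n such steps)
Total = (n-1) + n = 2n - 1
= 2(10) - 1
= 20 - 1
= 19

19


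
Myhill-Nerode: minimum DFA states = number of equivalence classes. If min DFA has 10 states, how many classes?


Myhill-Nerode theorem:
Number of equivalence classes = number of states in minimal DFA
Minimal DFA states = 10
Therefore equivalence classes = 10

10


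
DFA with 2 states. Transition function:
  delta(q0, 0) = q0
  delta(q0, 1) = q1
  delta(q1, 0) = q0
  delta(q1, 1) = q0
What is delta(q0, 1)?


Looking up transition function:
delta(q0, 1) in the table
Row: q0, Column: 1
Result: q1

q1


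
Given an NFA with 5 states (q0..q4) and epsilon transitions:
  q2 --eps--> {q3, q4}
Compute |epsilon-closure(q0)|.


Starting from q0
Initialize closure = {q0}
q0 has no outgoing epsilon transitions -> nothing to add
Final closure: {q0}
Size = 1

1


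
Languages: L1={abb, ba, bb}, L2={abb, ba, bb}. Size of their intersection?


L1 = {abb, ba, bb}
L2 = {abb, ba, bb}
Checking each string in L1 against L2:
  'abb': in L2? Yes
  'ba': in L2? Yes
  'bb': in L2? Yes
Intersection = {abb, ba, bb}
|L1 ∩ L2| = 3

3


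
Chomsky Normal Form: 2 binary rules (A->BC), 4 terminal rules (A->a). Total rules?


CNF allows two rule forms:
  A -> BC (binary): 2 rules
  A -> a (terminal): 4 rules
Total = 2 + 4 = 6

6


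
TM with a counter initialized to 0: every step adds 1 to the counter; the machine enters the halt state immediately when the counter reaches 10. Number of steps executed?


Counter starts at 0. Counting sequence:
  Step 1: counter = 1
  Step 2: counter = 2
  Step 3: counter = 3
  Step 4: counter = 4
  Step 5: counter = 5
  Step 6: counter = 6
  ...
  Step 10: counter = 10
Counter reached 10 -> halt
Total steps = 10

10


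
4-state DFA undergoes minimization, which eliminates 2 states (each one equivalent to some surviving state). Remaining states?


Original DFA: 4 states
Redundant states removed: 2
Minimized states = original - removed
= 4 - 2
= 2

2


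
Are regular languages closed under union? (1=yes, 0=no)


Regular languages are closed under all standard operations:
- Union: Yes (product construction)
- Intersection: Yes (product construction)
- Complement: Yes (swap accept/reject)
- Concatenation: Yes (NFA construction)
Operation: union -> Closed

1


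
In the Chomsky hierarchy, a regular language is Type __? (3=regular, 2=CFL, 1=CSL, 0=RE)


Chomsky hierarchy levels:
  Type 3: Regular (DFA/NFA/regex)
  Type 2: Context-free (PDA)
  Type 1: Context-sensitive
  Type 0: Recursively enumerable (TM)
'regular' corresponds to Type 3

3


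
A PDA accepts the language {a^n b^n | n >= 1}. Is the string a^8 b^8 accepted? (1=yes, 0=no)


Language requires equal numbers of a's and b's
PDA pushes for each 'a', pops for each 'b'
Number of a's = 8
Number of b's = 8
8 == 8 -> Accept

1


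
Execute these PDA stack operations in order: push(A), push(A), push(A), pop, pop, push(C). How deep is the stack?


Tracing stack operations:
  push(A) -> stack = [A], depth=1
  push(A) -> stack = [A,A], depth=2
  push(A) -> stack = [A,A,A], depth=3
  pop -> removed A, stack = [A,A], depth=2
  pop -> removed A, stack = [A], depth=1
  push(C) -> stack = [A,C], depth=2
Final depth = 2

2


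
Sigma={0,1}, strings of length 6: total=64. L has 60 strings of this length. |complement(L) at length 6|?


Alphabet: {0,1}
String length: 6
Total strings of length 6 = 2^6 = 64
Strings in L = 60
Complement = total - |L|
= 64 - 60
= 4

4


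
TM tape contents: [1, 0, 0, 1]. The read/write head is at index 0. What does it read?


Tape: [1, 0, 0, 1]
Positions: 0 1 2 3
Values:    1 0 0 1
Head at position 0
tape[0] = 1

1


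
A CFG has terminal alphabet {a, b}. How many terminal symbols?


Terminal symbols: a, b
Counting each: a (#1), b (#2)
Total = 2

2


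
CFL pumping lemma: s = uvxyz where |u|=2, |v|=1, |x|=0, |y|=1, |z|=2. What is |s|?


|s| = |u| + |v| + |x| + |y| + |z|
= 2 + 1 + 0 + 1 + 2
= 3 + 0 + 3
= 3 + 3
= 6

6


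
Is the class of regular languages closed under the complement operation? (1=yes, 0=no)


Regular languages are closed under:
- Union (DFA product construction)
- Intersection (DFA product construction)
- Complement (swap accept/reject states)
- Concatenation (NFA construction)
- Kleene star (NFA construction)
complement is in this list
Therefore: closed

1


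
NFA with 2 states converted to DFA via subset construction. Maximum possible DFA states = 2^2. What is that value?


NFA has 2 states
Subset construction: each DFA state = subset of NFA states
Maximum subsets = 2^2
2^2 = 4

4


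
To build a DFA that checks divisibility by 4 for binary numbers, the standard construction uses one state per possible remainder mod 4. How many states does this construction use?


Divisibility by 4 is tracked via the remainder mod 4: 0, 1, ..., 3
The construction assigns one state to each remainder
Number of remainders = 4

4


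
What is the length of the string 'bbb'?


String: 'bbb'
Counting characters:
  'b' appears 3 time(s)
Total length = 0 + 3 = 3

3


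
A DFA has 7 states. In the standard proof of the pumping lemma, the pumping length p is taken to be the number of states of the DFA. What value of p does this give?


Pumping lemma for regular languages (standard proof):
Take p = |Q|, the number of DFA states.
Any string of length >= |Q| passes through |Q|+1 states while reading its first |Q| symbols,
so by pigeonhole some state repeats, giving the loop that can be pumped.
Here |Q| = 7
Therefore the proof uses p = 7

7


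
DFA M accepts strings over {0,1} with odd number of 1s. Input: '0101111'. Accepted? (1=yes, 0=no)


DFA has 2 states: q_even (start, accept=no) and q_odd
Processing string '0101111' character by character:
  Position 0: read '0', 1-count=0 -> q_even (no change)
  Position 1: read '1', 1-count=1 -> q_odd
  Position 2: read '0', 1-count=1 -> q_odd (no change)
  Position 3: read '1', 1-count=2 -> q_even
  Position 4: read '1', 1-count=3 -> q_odd
  Position 5: read '1', 1-count=4 -> q_even
  Position 6: read '1', 1-count=5 -> q_odd
Final state: q_odd, total 1s = 5 (odd); the DFA requires an odd count -> accept

1


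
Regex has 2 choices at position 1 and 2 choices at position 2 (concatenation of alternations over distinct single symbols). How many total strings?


First group: 2 alternatives
Second group: 2 alternatives
Concatenation: each choice from group 1 pairs with each from group 2
Total = 2 x 2 = 4

4


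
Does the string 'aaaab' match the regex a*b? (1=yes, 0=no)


Pattern: a*b
String: 'aaaab'
Pattern requires: zero or more 'a's followed by exactly one 'b'
Found 4 leading 'a's
Remaining: 'b'
Remaining is exactly 'b' -> match
Result: 1

1


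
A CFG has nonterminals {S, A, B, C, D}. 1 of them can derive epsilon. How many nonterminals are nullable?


Nonterminals: {S, A, B, C, D}
A nonterminal is nullable if it can derive epsilon
Counting nullable nonterminals: 1
Total nullable = 1

1


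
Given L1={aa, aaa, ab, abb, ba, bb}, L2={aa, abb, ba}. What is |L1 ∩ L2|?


L1 = {aa, aaa, ab, abb, ba, bb}
L2 = {aa, abb, ba}
Checking each string in L1 against L2:
  'aa': in L2? Yes
  'aaa': in L2? No
  'ab': in L2? No
  'abb': in L2? Yes
  'ba': in L2? Yes
  'bb': in L2? No
Intersection = {aa, abb, ba}
|L1 ∩ L2| = 3

3


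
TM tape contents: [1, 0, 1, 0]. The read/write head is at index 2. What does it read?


Tape: [1, 0, 1, 0]
Positions: 0 1 2 3
Values:    1 0 1 0
Head at position 2
tape[2] = 1

1


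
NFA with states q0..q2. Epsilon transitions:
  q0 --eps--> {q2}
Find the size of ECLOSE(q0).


Starting from q0
Initialize closure = {q0}
Follow epsilon from q0 -> add q2
Final closure: {q0, q2}
Size = 2

2


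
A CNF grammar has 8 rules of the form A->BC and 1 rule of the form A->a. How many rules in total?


CNF allows two rule forms:
  A -> BC (binary): 8 rules
  A -> a (terminal): 1 rule
Total = 8 + 1 = 9

9


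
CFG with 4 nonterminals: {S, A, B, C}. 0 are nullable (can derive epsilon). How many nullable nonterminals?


Nonterminals: {S, A, B, C}
A nonterminal is nullable if it can derive epsilon
Counting nullable nonterminals: 0
Total nullable = 0

0


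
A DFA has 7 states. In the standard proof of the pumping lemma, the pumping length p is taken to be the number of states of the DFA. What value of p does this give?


Pumping lemma for regular languages (standard proof):
Take p = |Q|, the number of DFA states.
Any string of length >= |Q| passes through |Q|+1 states while reading its first |Q| symbols,
so by pigeonhole some state repeats, giving the loop that can be pumped.
Here |Q| = 7
Therefore the proof uses p = 7

7


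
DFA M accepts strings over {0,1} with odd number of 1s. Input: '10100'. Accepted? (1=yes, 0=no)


DFA has 2 states: q_even (start, accept=no) and q_odd
Processing string '10100' character by character:
  Position 0: read '1', 1-count=1 -> q_odd
  Position 1: read '0', 1-count=1 -> q_odd (no change)
  Position 2: read '1', 1-count=2 -> q_even
  Position 3: read '0', 1-count=2 -> q_even (no change)
  Position 4: read '0', 1-count=2 -> q_even (no change)
Final state: q_even, total 1s = 2 (even); the DFA requires an odd count -> reject

0


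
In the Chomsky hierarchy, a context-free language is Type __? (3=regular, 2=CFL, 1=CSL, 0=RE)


Chomsky hierarchy levels:
  Type 3: Regular (DFA/NFA/regex)
  Type 2: Context-free (PDA)
  Type 1: Context-sensitive
  Type 0: Recursively enumerable (TM)
'context-free' corresponds to Type 2

2


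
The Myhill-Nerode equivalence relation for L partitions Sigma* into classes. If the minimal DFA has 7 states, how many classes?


Myhill-Nerode theorem:
Number of equivalence classes = number of states in minimal DFA
Minimal DFA states = 7
Therefore equivalence classes = 7

7


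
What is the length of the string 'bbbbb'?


String: 'bbbbb'
Counting characters:
  'b' appears 5 time(s)
Total length = 0 + 5 = 5

5


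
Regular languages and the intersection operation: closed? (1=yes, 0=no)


Regular languages are closed under all standard operations:
- Union: Yes (product construction)
- Intersection: Yes (product construction)
- Complement: Yes (swap accept/reject)
- Concatenation: Yes (NFA construction)
Operation: intersection -> Closed

1


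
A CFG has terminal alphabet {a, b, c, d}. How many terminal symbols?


Terminal symbols: a, b, c, d
Counting each: a (#1), b (#2), c (#3), d (#4)
Total = 4

4


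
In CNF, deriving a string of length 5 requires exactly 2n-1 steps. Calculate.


Chomsky Normal Form derivation:
String length n = 5
Each step either:
  - Splits a nonterminal into two (n-1 such steps)
  - Converts a nonterminal to terminal (n such steps)
Total = (n-1) + n = 2n - 1
= 2(5) - 1
= 10 - 1
= 9

9


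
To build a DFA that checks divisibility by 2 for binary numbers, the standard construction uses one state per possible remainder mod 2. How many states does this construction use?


Divisibility by 2 is tracked via the remainder mod 2: 0, 1, ..., 1
The construction assigns one state to each remainder
Number of remainders = 2

2


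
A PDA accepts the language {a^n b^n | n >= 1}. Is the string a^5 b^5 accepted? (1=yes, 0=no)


Language requires equal numbers of a's and b's
PDA pushes for each 'a', pops for each 'b'
Number of a's = 5
Number of b's = 5
5 == 5 -> Accept

1


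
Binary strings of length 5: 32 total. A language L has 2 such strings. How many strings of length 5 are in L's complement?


Alphabet: {0,1}
String length: 5
Total strings of length 5 = 2^5 = 32
Strings in L = 2
Complement = total - |L|
= 32 - 2
= 30

30


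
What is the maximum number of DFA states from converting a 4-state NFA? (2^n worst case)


NFA has 4 states
Subset construction: each DFA state = subset of NFA states
Maximum subsets = 2^4
2^4 = 16

16


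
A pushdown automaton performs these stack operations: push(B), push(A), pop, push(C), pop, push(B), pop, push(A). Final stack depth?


Tracing stack operations:
  push(B) -> stack = [B], depth=1
  push(A) -> stack = [B,A], depth=2
  pop -> removed A, stack = [B], depth=1
  push(C) -> stack = [B,C], depth=2
  pop -> removed C, stack = [B], depth=1
  push(B) -> stack = [B,B], depth=2
  pop -> removed B, stack = [B], depth=1
  push(A) -> stack = [B,A], depth=2
Final depth = 2

2


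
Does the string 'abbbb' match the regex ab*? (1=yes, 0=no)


Pattern: ab*
String: 'abbbb'
Pattern requires: exactly one 'a' followed by zero or more 'b's
First char is 'a' -> OK
Rest 'bbbb': all b's? Yes
Result: 1

1


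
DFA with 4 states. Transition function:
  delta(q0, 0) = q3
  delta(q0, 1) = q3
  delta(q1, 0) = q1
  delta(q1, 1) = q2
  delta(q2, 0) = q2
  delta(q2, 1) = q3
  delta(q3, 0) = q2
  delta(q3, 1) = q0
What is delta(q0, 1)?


Looking up transition function:
delta(q0, 1) in the table
Row: q0, Column: 1
Result: q3

q3


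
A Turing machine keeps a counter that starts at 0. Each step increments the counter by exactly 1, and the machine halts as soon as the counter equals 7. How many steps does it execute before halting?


Counter starts at 0. Counting sequence:
  Step 1: counter = 1
  Step 2: counter = 2
  Step 3: counter = 3
  Step 4: counter = 4
  Step 5: counter = 5
  Step 6: counter = 6
  Step 7: counter = 7
Counter reached 7 -> halt
Total steps = 7

7


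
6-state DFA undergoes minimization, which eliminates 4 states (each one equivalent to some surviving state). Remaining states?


Original DFA: 6 states
Redundant states removed: 4
Minimized states = original - removed
= 6 - 4
= 2

2


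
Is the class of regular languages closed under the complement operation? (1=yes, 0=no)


Regular languages are closed under:
- Union (DFA product construction)
- Intersection (DFA product construction)
- Complement (swap accept/reject states)
- Concatenation (NFA construction)
- Kleene star (NFA construction)
complement is in this list
Therefore: closed

1


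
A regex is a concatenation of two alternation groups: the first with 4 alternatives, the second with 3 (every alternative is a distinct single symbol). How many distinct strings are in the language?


First group: 4 alternatives
Second group: 3 alternatives
Concatenation: each choice from group 1 pairs with each from group 2
Total = 4 x 3 = 12

12


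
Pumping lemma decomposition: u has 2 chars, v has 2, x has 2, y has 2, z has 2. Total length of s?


|s| = |u| + |v| + |x| + |y| + |z|
= 2 + 2 + 2 + 2 + 2
= 4 + 2 + 4
= 6 + 4
= 10

10


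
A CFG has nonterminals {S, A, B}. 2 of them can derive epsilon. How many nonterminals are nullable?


Nonterminals: {S, A, B}
A nonterminal is nullable if it can derive epsilon
Counting nullable nonterminals: 2
Total nullable = 2

2


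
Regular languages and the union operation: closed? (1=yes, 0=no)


Regular languages are closed under all standard operations:
- Union: Yes (product construction)
- Intersection: Yes (product construction)
- Complement: Yes (swap accept/reject)
- Concatenation: Yes (NFA construction)
Operation: union -> Closed

1


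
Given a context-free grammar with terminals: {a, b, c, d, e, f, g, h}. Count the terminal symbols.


Terminal symbols: a, b, c, d, e, f, g, h
Counting each: a (#1), b (#2), c (#3), d (#4), e (#5), f (#6), g (#7), h (#8)
Total = 8

8


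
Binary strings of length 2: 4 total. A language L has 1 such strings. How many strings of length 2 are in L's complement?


Alphabet: {0,1}
String length: 2
Total strings of length 2 = 2^2 = 4
Strings in L = 1
Complement = total - |L|
= 4 - 1
= 3

3


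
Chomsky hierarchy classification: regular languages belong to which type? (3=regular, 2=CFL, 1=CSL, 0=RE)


Chomsky hierarchy levels:
  Type 3: Regular (DFA/NFA/regex)
  Type 2: Context-free (PDA)
  Type 1: Context-sensitive
  Type 0: Recursively enumerable (TM)
'regular' corresponds to Type 3

3


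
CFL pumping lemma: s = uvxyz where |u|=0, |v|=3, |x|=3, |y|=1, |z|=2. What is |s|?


|s| = |u| + |v| + |x| + |y| + |z|
= 0 + 3 + 3 + 1 + 2
= 3 + 3 + 3
= 6 + 3
= 9

9


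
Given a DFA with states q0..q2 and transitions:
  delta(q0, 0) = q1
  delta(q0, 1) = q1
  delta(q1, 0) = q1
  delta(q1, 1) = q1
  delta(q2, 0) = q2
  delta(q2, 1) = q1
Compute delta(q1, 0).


Looking up transition function:
delta(q1, 0) in the table
Row: q1, Column: 0
Result: q1

q1


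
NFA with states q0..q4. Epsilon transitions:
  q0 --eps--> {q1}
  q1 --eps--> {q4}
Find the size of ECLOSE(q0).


Starting from q0
Initialize closure = {q0}
Follow epsilon from q0 -> add q1
Follow epsilon from q1 -> add q4
Final closure: {q0, q1, q4}
Size = 3

3


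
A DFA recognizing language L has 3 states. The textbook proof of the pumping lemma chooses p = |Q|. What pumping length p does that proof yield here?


Pumping lemma for regular languages (standard proof):
Take p = |Q|, the number of DFA states.
Any string of length >= |Q| passes through |Q|+1 states while reading its first |Q| symbols,
so by pigeonhole some state repeats, giving the loop that can be pumped.
Here |Q| = 3
Therefore the proof uses p = 3

3


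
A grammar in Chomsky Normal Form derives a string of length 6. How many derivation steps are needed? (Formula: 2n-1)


Chomsky Normal Form derivation:
String length n = 6
Each step either:
  - Splits a nonterminal into two (n-1 such steps)
  - Converts a nonterminal to terminal (n such steps)
Total = (n-1) + n = 2n - 1
= 2(6) - 1
= 12 - 1
= 11

11


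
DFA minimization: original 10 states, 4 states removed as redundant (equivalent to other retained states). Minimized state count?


Original DFA: 10 states
Redundant states removed: 4
Minimized states = original - removed
= 10 - 4
= 6

6


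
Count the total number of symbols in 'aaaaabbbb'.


String: 'aaaaabbbb'
Counting characters:
  'a' appears 5 time(s)
  'b' appears 4 time(s)
Total length = 5 + 4 = 9

9


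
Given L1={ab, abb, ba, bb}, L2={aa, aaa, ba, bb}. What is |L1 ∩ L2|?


L1 = {ab, abb, ba, bb}
L2 = {aa, aaa, ba, bb}
Checking each string in L1 against L2:
  'ab': in L2? No
  'abb': in L2? No
  'ba': in L2? Yes
  'bb': in L2? Yes
Intersection = {ba, bb}
|L1 ∩ L2| = 2

2


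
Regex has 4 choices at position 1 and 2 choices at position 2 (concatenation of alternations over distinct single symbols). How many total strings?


First group: 4 alternatives
Second group: 2 alternatives
Concatenation: each choice from group 1 pairs with each from group 2
Total = 4 x 2 = 8

8


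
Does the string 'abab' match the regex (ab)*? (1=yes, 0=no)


Pattern: (ab)*
String: 'abab'
Pattern requires: zero or more repetitions of 'ab'
Pairs: ['ab', 'ab']
All pairs are 'ab'? Yes
Result: 1

1


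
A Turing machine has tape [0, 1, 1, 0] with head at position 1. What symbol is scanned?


Tape: [0, 1, 1, 0]
Positions: 0 1 2 3
Values:    0 1 1 0
Head at position 1
tape[1] = 1

1


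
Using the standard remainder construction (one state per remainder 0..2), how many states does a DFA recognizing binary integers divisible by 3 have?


Divisibility by 3 is tracked via the remainder mod 3: 0, 1, ..., 2
The construction assigns one state to each remainder
Number of remainders = 3

3


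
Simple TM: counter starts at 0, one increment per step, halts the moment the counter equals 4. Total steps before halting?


Counter starts at 0. Counting sequence:
  Step 1: counter = 1
  Step 2: counter = 2
  Step 3: counter = 3
  Step 4: counter = 4
Counter reached 4 -> halt
Total steps = 4

4


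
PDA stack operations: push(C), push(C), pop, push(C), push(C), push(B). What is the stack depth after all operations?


Tracing stack operations:
  push(C) -> stack = [C], depth=1
  push(C) -> stack = [C,C], depth=2
  pop -> removed C, stack = [C], depth=1
  push(C) -> stack = [C,C], depth=2
  push(C) -> stack = [C,C,C], depth=3
  push(B) -> stack = [C,C,C,B], depth=4
Final depth = 4

4


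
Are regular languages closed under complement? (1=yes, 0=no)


Regular languages are closed under:
- Union (DFA product construction)
- Intersection (DFA product construction)
- Complement (swap accept/reject states)
- Concatenation (NFA construction)
- Kleene star (NFA construction)
complement is in this list
Therefore: closed

1


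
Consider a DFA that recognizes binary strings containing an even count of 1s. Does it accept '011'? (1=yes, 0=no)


DFA has 2 states: q_even (start, accept=yes) and q_odd
Processing string '011' character by character:
  Position 0: read '0', 1-count=0 -> q_even (no change)
  Position 1: read '1', 1-count=1 -> q_odd
  Position 2: read '1', 1-count=2 -> q_even
Final state: q_even, total 1s = 2 (even); the DFA requires an even count -> accept

1


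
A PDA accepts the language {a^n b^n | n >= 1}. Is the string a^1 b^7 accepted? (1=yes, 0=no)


Language requires equal numbers of a's and b's
PDA pushes for each 'a', pops for each 'b'
Number of a's = 1
Number of b's = 7
1 != 7 -> Reject

0


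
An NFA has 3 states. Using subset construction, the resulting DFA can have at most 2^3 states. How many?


NFA has 3 states
Subset construction: each DFA state = subset of NFA states
Maximum subsets = 2^3
2^3 = 8

8


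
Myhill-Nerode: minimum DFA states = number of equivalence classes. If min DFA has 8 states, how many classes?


Myhill-Nerode theorem:
Number of equivalence classes = number of states in minimal DFA
Minimal DFA states = 8
Therefore equivalence classes = 8

8


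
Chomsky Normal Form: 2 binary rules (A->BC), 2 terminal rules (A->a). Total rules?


CNF allows two rule forms:
  A -> BC (binary): 2 rules
  A -> a (terminal): 2 rules
Total = 2 + 2 = 4

4


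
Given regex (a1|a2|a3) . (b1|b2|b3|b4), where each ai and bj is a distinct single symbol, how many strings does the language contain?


First group: 3 alternatives
Second group: 4 alternatives
Concatenation: each choice from group 1 pairs with each from group 2
Total = 3 x 4 = 12

12


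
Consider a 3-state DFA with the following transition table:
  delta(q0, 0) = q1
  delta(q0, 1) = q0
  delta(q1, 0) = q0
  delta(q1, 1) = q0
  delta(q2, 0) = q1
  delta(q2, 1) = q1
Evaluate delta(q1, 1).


Looking up transition function:
delta(q1, 1) in the table
Row: q1, Column: 1
Result: q0

q0


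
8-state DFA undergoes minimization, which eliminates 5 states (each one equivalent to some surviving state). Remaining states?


Original DFA: 8 states
Redundant states removed: 5
Minimized states = original - removed
= 8 - 5
= 3

3


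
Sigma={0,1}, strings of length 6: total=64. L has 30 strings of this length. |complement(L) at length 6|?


Alphabet: {0,1}
String length: 6
Total strings of length 6 = 2^6 = 64
Strings in L = 30
Complement = total - |L|
= 64 - 30
= 34

34


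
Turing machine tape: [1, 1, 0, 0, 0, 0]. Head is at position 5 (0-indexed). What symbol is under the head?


Tape: [1, 1, 0, 0, 0, 0]
Positions: 0 1 2 3 4 5
Values:    1 1 0 0 0 0
Head at position 5
tape[5] = 0

0


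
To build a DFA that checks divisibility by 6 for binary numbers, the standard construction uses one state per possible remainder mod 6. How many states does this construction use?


Divisibility by 6 is tracked via the remainder mod 6: 0, 1, ..., 5
The construction assigns one state to each remainder
Number of remainders = 6

6


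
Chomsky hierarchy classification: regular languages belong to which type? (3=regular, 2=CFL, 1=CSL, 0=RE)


Chomsky hierarchy levels:
  Type 3: Regular (DFA/NFA/regex)
  Type 2: Context-free (PDA)
  Type 1: Context-sensitive
  Type 0: Recursively enumerable (TM)
'regular' corresponds to Type 3

3


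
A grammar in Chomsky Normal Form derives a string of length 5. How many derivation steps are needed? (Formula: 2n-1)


Chomsky Normal Form derivation:
String length n = 5
Each step either:
  - Splits a nonterminal into two (n-1 such steps)
  - Converts a nonterminal to terminal (n such steps)
Total = (n-1) + n = 2n - 1
= 2(5) - 1
= 10 - 1
= 9

9


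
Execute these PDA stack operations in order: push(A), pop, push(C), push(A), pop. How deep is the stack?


Tracing stack operations:
  push(A) -> stack = [A], depth=1
  pop -> removed A, stack = [], depth=0
  push(C) -> stack = [C], depth=1
  push(A) -> stack = [C,A], depth=2
  pop -> removed A, stack = [C], depth=1
Final depth = 1

1


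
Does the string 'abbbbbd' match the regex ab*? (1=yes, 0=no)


Pattern: ab*
String: 'abbbbbd'
Pattern requires: exactly one 'a' followed by zero or more 'b's
First char is 'a' -> OK
Rest 'bbbbbd': all b's? No
Result: 0

0


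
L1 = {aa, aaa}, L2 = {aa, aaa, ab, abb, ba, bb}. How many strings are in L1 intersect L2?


L1 = {aa, aaa}
L2 = {aa, aaa, ab, abb, ba, bb}
Checking each string in L1 against L2:
  'aa': in L2? Yes
  'aaa': in L2? Yes
Intersection = {aa, aaa}
|L1 ∩ L2| = 2

2


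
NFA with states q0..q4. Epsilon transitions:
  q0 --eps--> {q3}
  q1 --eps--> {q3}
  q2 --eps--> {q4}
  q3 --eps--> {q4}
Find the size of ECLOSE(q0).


Starting from q0
Initialize closure = {q0}
Follow epsilon from q0 -> add q3
Follow epsilon from q3 -> add q4
Final closure: {q0, q3, q4}
Size = 3

3


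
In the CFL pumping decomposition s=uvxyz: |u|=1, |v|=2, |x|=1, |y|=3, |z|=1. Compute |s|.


|s| = |u| + |v| + |x| + |y| + |z|
= 1 + 2 + 1 + 3 + 1
= 3 + 1 + 4
= 4 + 4
= 8

8


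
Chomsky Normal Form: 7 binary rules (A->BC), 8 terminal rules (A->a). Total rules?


CNF allows two rule forms:
  A -> BC (binary): 7 rules
  A -> a (terminal): 8 rules
Total = 7 + 8 = 15

15


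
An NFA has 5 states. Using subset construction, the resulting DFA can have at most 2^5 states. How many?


NFA has 5 states
Subset construction: each DFA state = subset of NFA states
Maximum subsets = 2^5
2^5 = 32

32


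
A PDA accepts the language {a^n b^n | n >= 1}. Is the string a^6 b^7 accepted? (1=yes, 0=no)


Language requires equal numbers of a's and b's
PDA pushes for each 'a', pops for each 'b'
Number of a's = 6
Number of b's = 7
6 != 7 -> Reject

0


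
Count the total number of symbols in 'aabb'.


String: 'aabb'
Counting characters:
  'a' appears 2 time(s)
  'b' appears 2 time(s)
Total length = 2 + 2 = 4

4


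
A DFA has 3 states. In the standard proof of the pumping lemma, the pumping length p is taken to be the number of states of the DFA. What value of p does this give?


Pumping lemma for regular languages (standard proof):
Take p = |Q|, the number of DFA states.
Any string of length >= |Q| passes through |Q|+1 states while reading its first |Q| symbols,
so by pigeonhole some state repeats, giving the loop that can be pumped.
Here |Q| = 3
Therefore the proof uses p = 3

3


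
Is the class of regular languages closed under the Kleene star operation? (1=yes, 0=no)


Regular languages are closed under:
- Union (DFA product construction)
- Intersection (DFA product construction)
- Complement (swap accept/reject states)
- Concatenation (NFA construction)
- Kleene star (NFA construction)
Kleene star is in this list
Therefore: closed

1


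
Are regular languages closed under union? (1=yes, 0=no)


Regular languages are closed under all standard operations:
- Union: Yes (product construction)
- Intersection: Yes (product construction)
- Complement: Yes (swap accept/reject)
- Concatenation: Yes (NFA construction)
Operation: union -> Closed

1


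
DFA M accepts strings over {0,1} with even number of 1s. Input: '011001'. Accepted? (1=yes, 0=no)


DFA has 2 states: q_even (start, accept=yes) and q_odd
Processing string '011001' character by character:
  Position 0: read '0', 1-count=0 -> q_even (no change)
  Position 1: read '1', 1-count=1 -> q_odd
  Position 2: read '1', 1-count=2 -> q_even
  Position 3: read '0', 1-count=2 -> q_even (no change)
  Position 4: read '0', 1-count=2 -> q_even (no change)
  Position 5: read '1', 1-count=3 -> q_odd
Final state: q_odd, total 1s = 3 (odd); the DFA requires an even count -> reject

0


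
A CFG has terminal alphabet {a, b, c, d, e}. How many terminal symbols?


Terminal symbols: a, b, c, d, e
Counting each: a (#1), b (#2), c (#3), d (#4), e (#5)
Total = 5

5


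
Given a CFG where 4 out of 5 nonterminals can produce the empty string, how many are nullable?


Nonterminals: {S, A, B, C, D}
A nonterminal is nullable if it can derive epsilon
Counting nullable nonterminals: 4
Total nullable = 4

4


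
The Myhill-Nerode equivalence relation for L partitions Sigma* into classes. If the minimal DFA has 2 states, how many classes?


Myhill-Nerode theorem:
Number of equivalence classes = number of states in minimal DFA
Minimal DFA states = 2
Therefore equivalence classes = 2

2


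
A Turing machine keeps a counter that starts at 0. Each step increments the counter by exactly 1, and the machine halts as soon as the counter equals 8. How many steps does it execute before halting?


Counter starts at 0. Counting sequence:
  Step 1: counter = 1
  Step 2: counter = 2
  Step 3: counter = 3
  Step 4: counter = 4
  Step 5: counter = 5
  Step 6: counter = 6
  Step 7: counter = 7
  Step 8: counter = 8
Counter reached 8 -> halt
Total steps = 8

8


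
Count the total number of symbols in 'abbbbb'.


String: 'abbbbb'
Counting characters:
  'a' appears 1 time(s)
  'b' appears 5 time(s)
Total length = 1 + 5 = 6

6
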